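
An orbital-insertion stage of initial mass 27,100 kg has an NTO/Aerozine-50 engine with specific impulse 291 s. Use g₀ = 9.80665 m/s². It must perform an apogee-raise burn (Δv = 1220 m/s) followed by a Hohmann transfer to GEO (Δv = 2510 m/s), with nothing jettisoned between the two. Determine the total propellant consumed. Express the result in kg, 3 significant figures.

total propellant consumed ≈ 19800 kg

v_e = Isp · g₀ = 291 × 9.80665 = 2853.7 m/s.
After the first burn: m = 27100 × exp(−1220/2853.7) = 27100 × 0.65213 = 17,672.7 kg.
After the second burn: m = 17,672.7 × exp(−2510/2853.7) = 17,672.7 × 0.41497 = 7,333.64 kg.
Total propellant = m₀ − m_final = 27100 − 7,333.64 = 19,766.36 kg.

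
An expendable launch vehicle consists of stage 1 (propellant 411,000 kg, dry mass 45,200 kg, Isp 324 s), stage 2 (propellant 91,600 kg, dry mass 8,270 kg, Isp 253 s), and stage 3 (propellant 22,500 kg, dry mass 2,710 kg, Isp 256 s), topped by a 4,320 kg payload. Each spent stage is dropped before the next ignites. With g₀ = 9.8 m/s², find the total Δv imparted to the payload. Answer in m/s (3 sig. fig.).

Δv ≈ 10500 m/s

Ignition mass of stage 1 = 411,000+45,200 + 91,600+8,270 + 22,500+2,710 + 4,320 = 585,600 kg.
Stage 1: m₀ = 585,600 kg, m_f = 585,600 − 411,000 = 174,600 kg; Δv = 324×9.8×ln(3.354) = 3175.2×1.2101 ≈ 3842 m/s.
Stage 2: m₀ = 129,400 kg, m_f = 129,400 − 91,600 = 37,800 kg; Δv = 253×9.8×ln(3.423) = 2479.4×1.2306 ≈ 3051 m/s.
Stage 3: m₀ = 29,530 kg, m_f = 29,530 − 22,500 = 7,030 kg; Δv = 256×9.8×ln(4.201) = 2508.8×1.4352 ≈ 3601 m/s.
Total Δv = 3842 + 3051 + 3601 = 10494 m/s.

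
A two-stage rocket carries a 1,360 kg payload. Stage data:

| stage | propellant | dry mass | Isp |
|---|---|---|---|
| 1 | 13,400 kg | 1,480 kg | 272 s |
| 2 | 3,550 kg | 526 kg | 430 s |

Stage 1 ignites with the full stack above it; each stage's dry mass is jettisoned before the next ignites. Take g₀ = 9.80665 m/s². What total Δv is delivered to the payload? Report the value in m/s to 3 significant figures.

Ignition mass of stage 1 = 13,400+1,480 + 3,550+526 + 1,360 = 20,316 kg.
Stage 1: m₀ = 20,316 kg, m_f = 20,316 − 13,400 = 6,916 kg; Δv = 272×9.80665×ln(2.938) = 2667.4×1.0776 ≈ 2874 m/s.
Stage 2: m₀ = 5,436 kg, m_f = 5,436 − 3,550 = 1,886 kg; Δv = 430×9.80665×ln(2.882) = 4216.9×1.0586 ≈ 4464 m/s.
Total Δv = 2874 + 4464 = 7338 m/s.

Δv ≈ 7340 m/s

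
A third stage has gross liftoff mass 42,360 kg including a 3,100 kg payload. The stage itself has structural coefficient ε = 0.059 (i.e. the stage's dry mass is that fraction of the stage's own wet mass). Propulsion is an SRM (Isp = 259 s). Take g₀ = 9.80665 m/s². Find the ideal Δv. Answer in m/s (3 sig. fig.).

Stage wet mass = m₀ − payload = 42,360 − 3,100 = 39,260 kg.
Stage dry mass = ε × stage wet mass = 0.059 × 39,260 = 2,316.34 kg.
Burnout mass m_f = stage dry + payload = 2,316.34 + 3,100 = 5,416.34 kg.
v_e = Isp · g₀ = 259 × 9.80665 = 2539.9 m/s.
Rocket equation: Δv = v_e · ln(42,360/5,416.34) = 2539.9 × ln(7.821) = 2539.9 × 2.0568 ≈ 5224 m/s.

Δv ≈ 5220 m/s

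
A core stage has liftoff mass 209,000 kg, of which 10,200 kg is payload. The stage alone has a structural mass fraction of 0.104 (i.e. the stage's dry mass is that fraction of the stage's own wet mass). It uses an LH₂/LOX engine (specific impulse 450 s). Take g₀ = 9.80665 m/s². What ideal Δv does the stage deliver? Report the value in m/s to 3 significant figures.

Stage wet mass = m₀ − payload = 209,000 − 10,200 = 198,800 kg.
Stage dry mass = ε × stage wet mass = 0.104 × 198,800 = 20,675.2 kg.
Burnout mass m_f = stage dry + payload = 20,675.2 + 10,200 = 30,875.2 kg.
v_e = Isp · g₀ = 450 × 9.80665 = 4413.0 m/s.
From the ideal rocket equation, Δv = v_e · ln(209,000/30,875.2) = 4413.0 × ln(6.769) = 4413.0 × 1.9124 ≈ 8439 m/s.

Δv ≈ 8440 m/s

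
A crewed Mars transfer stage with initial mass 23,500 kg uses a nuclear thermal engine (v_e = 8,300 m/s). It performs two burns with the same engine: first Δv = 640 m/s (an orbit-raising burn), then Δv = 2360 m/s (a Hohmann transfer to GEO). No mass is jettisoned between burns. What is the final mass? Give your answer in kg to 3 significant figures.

final mass ≈ 16400 kg

After the first burn: m = 23500 × exp(−640/8300.0) = 23500 × 0.92579 = 21,756.1 kg.
After the second burn: m = 21,756.1 × exp(−2360/8300.0) = 21,756.1 × 0.75251 = 16,371.7 kg.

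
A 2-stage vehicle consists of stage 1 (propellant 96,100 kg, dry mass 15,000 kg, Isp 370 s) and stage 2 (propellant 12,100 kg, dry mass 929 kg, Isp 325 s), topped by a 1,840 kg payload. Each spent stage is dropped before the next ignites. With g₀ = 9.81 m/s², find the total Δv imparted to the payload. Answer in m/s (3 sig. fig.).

Ignition mass of stage 1 = 96,100+15,000 + 12,100+929 + 1,840 = 125,969 kg.
Stage 1: m₀ = 125,969 kg, m_f = 125,969 − 96,100 = 29,869 kg; Δv = 370×9.81×ln(4.217) = 3629.7×1.4392 ≈ 5224 m/s.
Stage 2: m₀ = 14,869 kg, m_f = 14,869 − 12,100 = 2,769 kg; Δv = 325×9.81×ln(5.37) = 3188.2×1.6808 ≈ 5359 m/s.
Total Δv = 5224 + 5359 = 10583 m/s.

Δv ≈ 10600 m/s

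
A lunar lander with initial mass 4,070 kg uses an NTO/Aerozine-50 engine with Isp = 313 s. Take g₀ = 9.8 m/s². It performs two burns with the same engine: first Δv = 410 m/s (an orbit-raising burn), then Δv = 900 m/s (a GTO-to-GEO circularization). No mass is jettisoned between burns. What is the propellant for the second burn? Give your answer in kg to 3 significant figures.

v_e = Isp · g₀ = 313 × 9.8 = 3067.4 m/s.
After the first burn: m = 4070 × exp(−410/3067.4) = 4070 × 0.87488 = 3,560.76 kg.
After the second burn: m = 3,560.76 × exp(−900/3067.4) = 3,560.76 × 0.74572 = 2,655.33 kg.
Second-burn propellant = 3,560.76 − 2,655.33 = 905.43 kg.

propellant for the second burn ≈ 905 kg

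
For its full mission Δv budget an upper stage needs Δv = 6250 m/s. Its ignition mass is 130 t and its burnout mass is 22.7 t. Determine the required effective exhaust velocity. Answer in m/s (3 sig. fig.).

v_e ≈ 3580 m/s

ln(m₀/m_f) = ln(130000/22700) = ln(5.727) = 1.7452.
By the Tsiolkovsky rocket equation, v_e = Δv / ln(m₀/m_f) = 6250 / 1.7452 = 3581.3 m/s.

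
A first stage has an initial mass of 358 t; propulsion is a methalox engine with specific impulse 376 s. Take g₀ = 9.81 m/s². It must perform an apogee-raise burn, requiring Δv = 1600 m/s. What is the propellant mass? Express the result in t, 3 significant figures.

v_e = Isp · g₀ = 376 × 9.81 = 3688.6 m/s.
By the Tsiolkovsky rocket equation, m₀/m_f = exp(Δv / v_e) = exp(1600 / 3688.6) = exp(0.4338) = 1.5431.
m_f = 358 / 1.5431 = 232.001 t, so propellant = m₀ − m_f = 358 − 232.001 = 125.999 t.

propellant mass ≈ 126 t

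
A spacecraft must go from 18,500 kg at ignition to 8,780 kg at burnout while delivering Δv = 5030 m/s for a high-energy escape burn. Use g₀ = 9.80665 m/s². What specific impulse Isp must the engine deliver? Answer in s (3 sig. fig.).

Isp ≈ 688 s

ln(m₀/m_f) = ln(18500/8780) = ln(2.107) = 0.7453.
By the Tsiolkovsky rocket equation, v_e = Δv / ln(m₀/m_f) = 5030 / 0.7453 = 6749.0 m/s.
Isp = v_e / g₀ = 6749.0 / 9.80665 = 688.2 s.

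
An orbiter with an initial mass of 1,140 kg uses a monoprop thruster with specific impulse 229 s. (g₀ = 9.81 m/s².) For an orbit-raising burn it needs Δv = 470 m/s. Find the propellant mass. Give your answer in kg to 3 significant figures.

v_e = Isp · g₀ = 229 × 9.81 = 2246.5 m/s.
m₀/m_f = exp(Δv / v_e) = exp(470 / 2246.5) = exp(0.2092) = 1.2327.
m_f = 1,140 / 1.2327 = 924.799 kg, so propellant = m₀ − m_f = 1,140 − 924.799 = 215.201 kg.

propellant mass ≈ 215 kg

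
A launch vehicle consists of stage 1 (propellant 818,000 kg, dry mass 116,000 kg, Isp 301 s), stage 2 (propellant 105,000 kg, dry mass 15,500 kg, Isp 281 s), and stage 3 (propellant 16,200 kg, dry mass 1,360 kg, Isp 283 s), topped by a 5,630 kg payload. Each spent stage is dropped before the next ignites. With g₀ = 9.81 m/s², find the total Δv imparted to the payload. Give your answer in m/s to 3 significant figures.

Δv ≈ 11100 m/s

Ignition mass of stage 1 = 818,000+116,000 + 105,000+15,500 + 16,200+1,360 + 5,630 = 1,077,690 kg.
Stage 1: m₀ = 1,077,690 kg, m_f = 1,077,690 − 818,000 = 259,690 kg; Δv = 301×9.81×ln(4.15) = 2952.8×1.4231 ≈ 4202 m/s.
Stage 2: m₀ = 143,690 kg, m_f = 143,690 − 105,000 = 38,690 kg; Δv = 281×9.81×ln(3.714) = 2756.6×1.3121 ≈ 3617 m/s.
Stage 3: m₀ = 23,190 kg, m_f = 23,190 − 16,200 = 6,990 kg; Δv = 283×9.81×ln(3.318) = 2776.2×1.1992 ≈ 3329 m/s.
Total Δv = 4202 + 3617 + 3329 = 11148 m/s.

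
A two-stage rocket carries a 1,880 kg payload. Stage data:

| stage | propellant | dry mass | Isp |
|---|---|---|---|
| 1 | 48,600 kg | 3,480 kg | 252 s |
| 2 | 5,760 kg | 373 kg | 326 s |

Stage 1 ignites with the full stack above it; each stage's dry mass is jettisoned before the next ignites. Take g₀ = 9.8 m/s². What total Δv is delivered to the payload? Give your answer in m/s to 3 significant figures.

Ignition mass of stage 1 = 48,600+3,480 + 5,760+373 + 1,880 = 60,093 kg.
Stage 1: m₀ = 60,093 kg, m_f = 60,093 − 48,600 = 11,493 kg; Δv = 252×9.8×ln(5.229) = 2469.6×1.6542 ≈ 4085 m/s.
Stage 2: m₀ = 8,013 kg, m_f = 8,013 − 5,760 = 2,253 kg; Δv = 326×9.8×ln(3.557) = 3194.8×1.2688 ≈ 4054 m/s.
Total Δv = 4085 + 4054 = 8139 m/s.

Δv ≈ 8140 m/s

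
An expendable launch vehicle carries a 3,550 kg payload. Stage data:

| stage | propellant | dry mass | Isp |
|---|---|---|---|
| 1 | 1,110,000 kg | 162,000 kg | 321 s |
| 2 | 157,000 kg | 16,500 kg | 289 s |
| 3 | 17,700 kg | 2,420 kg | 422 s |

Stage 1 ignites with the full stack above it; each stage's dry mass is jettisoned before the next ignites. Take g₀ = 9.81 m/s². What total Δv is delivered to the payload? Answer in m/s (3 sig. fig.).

Δv ≈ 14600 m/s

Ignition mass of stage 1 = 1,110,000+162,000 + 157,000+16,500 + 17,700+2,420 + 3,550 = 1,469,170 kg.
Stage 1: m₀ = 1,469,170 kg, m_f = 1,469,170 − 1,110,000 = 359,170 kg; Δv = 321×9.81×ln(4.09) = 3149.0×1.4087 ≈ 4436 m/s.
Stage 2: m₀ = 197,170 kg, m_f = 197,170 − 157,000 = 40,170 kg; Δv = 289×9.81×ln(4.908) = 2835.1×1.5909 ≈ 4510 m/s.
Stage 3: m₀ = 23,670 kg, m_f = 23,670 − 17,700 = 5,970 kg; Δv = 422×9.81×ln(3.965) = 4139.8×1.3775 ≈ 5702 m/s.
Total Δv = 4436 + 4510 + 5702 = 14648 m/s.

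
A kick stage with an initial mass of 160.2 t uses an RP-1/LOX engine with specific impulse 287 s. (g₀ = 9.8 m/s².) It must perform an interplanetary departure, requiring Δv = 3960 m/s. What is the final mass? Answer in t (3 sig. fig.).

final mass ≈ 39.2 t

v_e = Isp · g₀ = 287 × 9.8 = 2812.6 m/s.
By the Tsiolkovsky rocket equation, m₀/m_f = exp(Δv / v_e) = exp(3960 / 2812.6) = exp(1.4079) = 4.0876.
m_f = m₀ / 4.0876 = 160.2 / 4.0876 = 39.1917 t.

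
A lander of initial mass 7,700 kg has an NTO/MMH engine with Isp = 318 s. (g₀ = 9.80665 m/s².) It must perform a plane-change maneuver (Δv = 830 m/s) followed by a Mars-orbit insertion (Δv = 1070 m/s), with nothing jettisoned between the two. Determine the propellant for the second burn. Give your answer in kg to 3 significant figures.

propellant for the second burn ≈ 1710 kg

v_e = Isp · g₀ = 318 × 9.80665 = 3118.5 m/s.
After the first burn: m = 7700 × exp(−830/3118.5) = 7700 × 0.76632 = 5,900.66 kg.
After the second burn: m = 5,900.66 × exp(−1070/3118.5) = 5,900.66 × 0.70956 = 4,186.87 kg.
Second-burn propellant = 5,900.66 − 4,186.87 = 1,713.79 kg.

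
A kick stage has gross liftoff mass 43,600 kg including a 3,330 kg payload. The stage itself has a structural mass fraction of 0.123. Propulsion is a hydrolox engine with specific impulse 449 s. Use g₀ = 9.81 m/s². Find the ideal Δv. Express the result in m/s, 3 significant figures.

Stage wet mass = m₀ − payload = 43,600 − 3,330 = 40,270 kg.
Stage dry mass = ε × stage wet mass = 0.123 × 40,270 = 4,953.21 kg.
Burnout mass m_f = stage dry + payload = 4,953.21 + 3,330 = 8,283.21 kg.
v_e = Isp · g₀ = 449 × 9.81 = 4404.7 m/s.
Δv = v_e · ln(43,600/8,283.21) = 4404.7 × ln(5.264) = 4404.7 × 1.6608 ≈ 7315 m/s.

Δv ≈ 7320 m/s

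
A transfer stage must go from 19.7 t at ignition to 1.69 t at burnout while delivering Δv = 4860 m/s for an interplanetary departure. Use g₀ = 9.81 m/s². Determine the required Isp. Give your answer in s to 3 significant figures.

ln(m₀/m_f) = ln(19700/1690) = ln(11.66) = 2.4559.
v_e = Δv / ln(m₀/m_f) = 4860 / 2.4559 = 1978.9 m/s.
Isp = v_e / g₀ = 1978.9 / 9.81 = 201.7 s.

Isp ≈ 202 s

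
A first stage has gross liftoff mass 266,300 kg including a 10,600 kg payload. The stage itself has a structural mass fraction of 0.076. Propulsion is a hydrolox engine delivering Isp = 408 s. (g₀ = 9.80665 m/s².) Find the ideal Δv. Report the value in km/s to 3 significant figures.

Stage wet mass = m₀ − payload = 266,300 − 10,600 = 255,700 kg.
Stage dry mass = ε × stage wet mass = 0.076 × 255,700 = 19,433.2 kg.
Burnout mass m_f = stage dry + payload = 19,433.2 + 10,600 = 30,033.2 kg.
v_e = Isp · g₀ = 408 × 9.80665 = 4001.1 m/s.
Rocket equation: Δv = v_e · ln(266,300/30,033.2) = 4001.1 × ln(8.867) = 4001.1 × 2.1823 ≈ 8732 m/s.

Δv ≈ 8.73 km/s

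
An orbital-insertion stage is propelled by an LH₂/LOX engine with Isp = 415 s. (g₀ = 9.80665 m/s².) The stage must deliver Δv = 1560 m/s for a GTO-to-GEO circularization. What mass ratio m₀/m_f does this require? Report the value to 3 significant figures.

mass ratio ≈ 1.47

v_e = Isp · g₀ = 415 × 9.80665 = 4069.8 m/s.
Using Δv = v_e ln(m₀/m_f): m₀/m_f = exp(Δv / v_e) = exp(1560 / 4069.8) = exp(0.3833) = 1.4671.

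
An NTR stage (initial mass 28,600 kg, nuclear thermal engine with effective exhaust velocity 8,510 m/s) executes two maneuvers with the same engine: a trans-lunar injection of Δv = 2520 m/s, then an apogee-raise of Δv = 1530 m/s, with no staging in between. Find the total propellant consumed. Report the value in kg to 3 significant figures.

total propellant consumed ≈ 10800 kg

After the first burn: m = 28600 × exp(−2520/8510.0) = 28600 × 0.74370 = 21,269.8 kg.
After the second burn: m = 21,269.8 × exp(−1530/8510.0) = 21,269.8 × 0.83545 = 17,769.9 kg.
Total propellant = m₀ − m_final = 28600 − 17,769.9 = 10,830.1 kg.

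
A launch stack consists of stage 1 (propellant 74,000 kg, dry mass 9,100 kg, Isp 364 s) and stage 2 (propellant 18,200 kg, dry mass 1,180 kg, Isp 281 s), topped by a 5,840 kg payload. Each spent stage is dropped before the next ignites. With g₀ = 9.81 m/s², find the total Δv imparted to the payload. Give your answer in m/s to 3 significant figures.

Ignition mass of stage 1 = 74,000+9,100 + 18,200+1,180 + 5,840 = 108,320 kg.
Stage 1: m₀ = 108,320 kg, m_f = 108,320 − 74,000 = 34,320 kg; Δv = 364×9.81×ln(3.156) = 3570.8×1.1494 ≈ 4104 m/s.
Stage 2: m₀ = 25,220 kg, m_f = 25,220 − 18,200 = 7,020 kg; Δv = 281×9.81×ln(3.593) = 2756.6×1.2789 ≈ 3525 m/s.
Total Δv = 4104 + 3525 = 7629 m/s.

Δv ≈ 7630 m/s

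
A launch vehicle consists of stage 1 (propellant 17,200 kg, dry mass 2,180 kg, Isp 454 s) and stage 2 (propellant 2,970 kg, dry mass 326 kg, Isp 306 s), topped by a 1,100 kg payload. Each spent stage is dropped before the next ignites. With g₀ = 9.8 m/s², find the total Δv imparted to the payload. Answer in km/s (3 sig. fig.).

Δv ≈ 9.09 km/s

Ignition mass of stage 1 = 17,200+2,180 + 2,970+326 + 1,100 = 23,776 kg.
Stage 1: m₀ = 23,776 kg, m_f = 23,776 − 17,200 = 6,576 kg; Δv = 454×9.8×ln(3.616) = 4449.2×1.2853 ≈ 5718 m/s.
Stage 2: m₀ = 4,396 kg, m_f = 4,396 − 2,970 = 1,426 kg; Δv = 306×9.8×ln(3.083) = 2998.8×1.1258 ≈ 3376 m/s.
Total Δv = 5718 + 3376 = 9094 m/s.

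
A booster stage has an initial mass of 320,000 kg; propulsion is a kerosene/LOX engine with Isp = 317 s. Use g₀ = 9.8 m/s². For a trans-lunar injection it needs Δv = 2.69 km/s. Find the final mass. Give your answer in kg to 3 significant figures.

final mass ≈ 135000 kg

v_e = Isp · g₀ = 317 × 9.8 = 3106.6 m/s.
m₀/m_f = exp(Δv / v_e) = exp(2690 / 3106.6) = exp(0.8659) = 2.3771.
m_f = m₀ / 2.3771 = 320,000 / 2.3771 = 134,618 kg.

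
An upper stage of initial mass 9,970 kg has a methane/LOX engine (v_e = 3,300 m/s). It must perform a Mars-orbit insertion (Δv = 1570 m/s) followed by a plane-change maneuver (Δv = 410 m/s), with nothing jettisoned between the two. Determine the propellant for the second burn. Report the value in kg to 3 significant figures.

propellant for the second burn ≈ 724 kg

After the first burn: m = 9970 × exp(−1570/3300.0) = 9970 × 0.62141 = 6,195.46 kg.
After the second burn: m = 6,195.46 × exp(−410/3300.0) = 6,195.46 × 0.88317 = 5,471.64 kg.
Second-burn propellant = 6,195.46 − 5,471.64 = 723.82 kg.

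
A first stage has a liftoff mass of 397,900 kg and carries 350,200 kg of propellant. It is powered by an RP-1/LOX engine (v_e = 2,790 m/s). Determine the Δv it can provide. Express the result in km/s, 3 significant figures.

m_f = m₀ − m_prop = 397,900 − 350,200 = 47,700 kg.
Using Δv = v_e ln(m₀/m_f): Δv = v_e · ln(m₀/m_f) = 2790.0 × ln(8.342) = 2790.0 × 2.1213 ≈ 5918.3 m/s.

Δv ≈ 5.92 km/s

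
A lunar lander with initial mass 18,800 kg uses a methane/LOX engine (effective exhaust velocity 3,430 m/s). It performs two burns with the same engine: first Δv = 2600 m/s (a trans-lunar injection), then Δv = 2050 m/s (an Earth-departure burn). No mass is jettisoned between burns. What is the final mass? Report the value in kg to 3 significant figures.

final mass ≈ 4850 kg

After the first burn: m = 18800 × exp(−2600/3430.0) = 18800 × 0.46859 = 8,809.49 kg.
After the second burn: m = 8,809.49 × exp(−2050/3430.0) = 8,809.49 × 0.55009 = 4,846.01 kg.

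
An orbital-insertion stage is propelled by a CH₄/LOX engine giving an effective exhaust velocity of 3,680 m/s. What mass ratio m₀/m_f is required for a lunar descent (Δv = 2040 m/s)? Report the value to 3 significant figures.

m₀/m_f = exp(Δv / v_e) = exp(2040 / 3680.0) = exp(0.5543) = 1.7408.

mass ratio ≈ 1.74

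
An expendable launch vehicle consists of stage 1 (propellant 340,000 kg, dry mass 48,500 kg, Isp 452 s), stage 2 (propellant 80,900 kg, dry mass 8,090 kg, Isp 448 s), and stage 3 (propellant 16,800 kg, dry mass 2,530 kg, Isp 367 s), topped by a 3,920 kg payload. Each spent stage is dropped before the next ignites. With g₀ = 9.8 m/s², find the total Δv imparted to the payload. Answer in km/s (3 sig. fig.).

Δv ≈ 15.2 km/s

Ignition mass of stage 1 = 340,000+48,500 + 80,900+8,090 + 16,800+2,530 + 3,920 = 500,740 kg.
Stage 1: m₀ = 500,740 kg, m_f = 500,740 − 340,000 = 160,740 kg; Δv = 452×9.8×ln(3.115) = 4429.6×1.1363 ≈ 5033 m/s.
Stage 2: m₀ = 112,240 kg, m_f = 112,240 − 80,900 = 31,340 kg; Δv = 448×9.8×ln(3.581) = 4390.4×1.2757 ≈ 5601 m/s.
Stage 3: m₀ = 23,250 kg, m_f = 23,250 − 16,800 = 6,450 kg; Δv = 367×9.8×ln(3.605) = 3596.6×1.2822 ≈ 4612 m/s.
Total Δv = 5033 + 5601 + 4612 = 15246 m/s.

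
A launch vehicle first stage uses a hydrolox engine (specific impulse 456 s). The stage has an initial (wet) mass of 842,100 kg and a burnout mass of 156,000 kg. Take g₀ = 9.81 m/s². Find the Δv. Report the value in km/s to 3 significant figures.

Δv ≈ 7.54 km/s

v_e = Isp · g₀ = 456 × 9.81 = 4473.4 m/s.
By the Tsiolkovsky rocket equation, Δv = v_e · ln(m₀/m_f) = 4473.4 × ln(5.398) = 4473.4 × 1.6860 ≈ 7542.3 m/s.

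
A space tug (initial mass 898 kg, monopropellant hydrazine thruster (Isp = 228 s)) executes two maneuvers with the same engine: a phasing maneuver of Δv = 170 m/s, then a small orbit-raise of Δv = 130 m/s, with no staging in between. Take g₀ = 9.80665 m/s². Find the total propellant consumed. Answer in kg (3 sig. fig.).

v_e = Isp · g₀ = 228 × 9.80665 = 2235.9 m/s.
After the first burn: m = 898 × exp(−170/2235.9) = 898 × 0.92679 = 832.257 kg.
After the second burn: m = 832.257 × exp(−130/2235.9) = 832.257 × 0.94352 = 785.251 kg.
Total propellant = m₀ − m_final = 898 − 785.251 = 112.749 kg.

total propellant consumed ≈ 113 kg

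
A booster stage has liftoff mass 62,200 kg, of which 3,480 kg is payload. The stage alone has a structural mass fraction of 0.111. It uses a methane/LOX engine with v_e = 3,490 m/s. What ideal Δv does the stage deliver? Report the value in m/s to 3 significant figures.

Δv ≈ 6380 m/s

Stage wet mass = m₀ − payload = 62,200 − 3,480 = 58,720 kg.
Stage dry mass = ε × stage wet mass = 0.111 × 58,720 = 6,517.92 kg.
Burnout mass m_f = stage dry + payload = 6,517.92 + 3,480 = 9,997.92 kg.
By the Tsiolkovsky rocket equation, Δv = v_e · ln(62,200/9,997.92) = 3490.0 × ln(6.221) = 3490.0 × 1.8280 ≈ 6380 m/s.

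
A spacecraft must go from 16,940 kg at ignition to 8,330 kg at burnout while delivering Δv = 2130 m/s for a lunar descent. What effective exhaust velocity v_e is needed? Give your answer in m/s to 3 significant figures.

ln(m₀/m_f) = ln(16940/8330) = ln(2.034) = 0.7098.
Rocket equation: v_e = Δv / ln(m₀/m_f) = 2130 / 0.7098 = 3000.8 m/s.

v_e ≈ 3000 m/s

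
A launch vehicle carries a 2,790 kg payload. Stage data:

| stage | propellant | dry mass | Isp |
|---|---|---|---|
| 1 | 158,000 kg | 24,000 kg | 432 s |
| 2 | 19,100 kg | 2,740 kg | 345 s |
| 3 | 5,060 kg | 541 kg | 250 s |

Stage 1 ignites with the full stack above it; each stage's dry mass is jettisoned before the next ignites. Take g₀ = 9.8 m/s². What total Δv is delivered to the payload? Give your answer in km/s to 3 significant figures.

Ignition mass of stage 1 = 158,000+24,000 + 19,100+2,740 + 5,060+541 + 2,790 = 212,231 kg.
Stage 1: m₀ = 212,231 kg, m_f = 212,231 − 158,000 = 54,231 kg; Δv = 432×9.8×ln(3.913) = 4233.6×1.3644 ≈ 5776 m/s.
Stage 2: m₀ = 30,231 kg, m_f = 30,231 − 19,100 = 11,131 kg; Δv = 345×9.8×ln(2.716) = 3381.0×0.9991 ≈ 3378 m/s.
Stage 3: m₀ = 8,391 kg, m_f = 8,391 − 5,060 = 3,331 kg; Δv = 250×9.8×ln(2.519) = 2450.0×0.9239 ≈ 2264 m/s.
Total Δv = 5776 + 3378 + 2264 = 11418 m/s.

Δv ≈ 11.4 km/s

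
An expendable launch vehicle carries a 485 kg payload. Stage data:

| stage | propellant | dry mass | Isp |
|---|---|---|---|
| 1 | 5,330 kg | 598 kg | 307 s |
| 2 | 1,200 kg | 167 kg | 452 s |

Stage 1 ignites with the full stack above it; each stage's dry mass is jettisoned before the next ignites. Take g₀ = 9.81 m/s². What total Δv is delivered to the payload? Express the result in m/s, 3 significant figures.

Ignition mass of stage 1 = 5,330+598 + 1,200+167 + 485 = 7,780 kg.
Stage 1: m₀ = 7,780 kg, m_f = 7,780 − 5,330 = 2,450 kg; Δv = 307×9.81×ln(3.176) = 3011.7×1.1555 ≈ 3480 m/s.
Stage 2: m₀ = 1,852 kg, m_f = 1,852 − 1,200 = 652 kg; Δv = 452×9.81×ln(2.84) = 4434.1×1.0440 ≈ 4629 m/s.
Total Δv = 3480 + 4629 = 8109 m/s.

Δv ≈ 8110 m/s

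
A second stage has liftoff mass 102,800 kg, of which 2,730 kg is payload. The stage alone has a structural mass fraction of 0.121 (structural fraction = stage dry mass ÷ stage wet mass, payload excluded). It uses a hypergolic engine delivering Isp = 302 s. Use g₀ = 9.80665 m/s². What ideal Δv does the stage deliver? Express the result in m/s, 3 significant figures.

Stage wet mass = m₀ − payload = 102,800 − 2,730 = 100,070 kg.
Stage dry mass = ε × stage wet mass = 0.121 × 100,070 = 12,108.5 kg.
Burnout mass m_f = stage dry + payload = 12,108.5 + 2,730 = 14,838.5 kg.
v_e = Isp · g₀ = 302 × 9.80665 = 2961.6 m/s.
By the Tsiolkovsky rocket equation, Δv = v_e · ln(102,800/14,838.5) = 2961.6 × ln(6.928) = 2961.6 × 1.9356 ≈ 5732 m/s.

Δv ≈ 5730 m/s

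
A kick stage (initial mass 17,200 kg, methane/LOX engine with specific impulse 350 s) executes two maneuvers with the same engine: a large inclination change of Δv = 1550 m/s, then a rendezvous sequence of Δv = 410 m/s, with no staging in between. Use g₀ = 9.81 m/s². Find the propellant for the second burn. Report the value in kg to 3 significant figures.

v_e = Isp · g₀ = 350 × 9.81 = 3433.5 m/s.
After the first burn: m = 17200 × exp(−1550/3433.5) = 17200 × 0.63671 = 10,951.4 kg.
After the second burn: m = 10,951.4 × exp(−410/3433.5) = 10,951.4 × 0.88744 = 9,718.71 kg.
Second-burn propellant = 10,951.4 − 9,718.71 = 1,232.69 kg.

propellant for the second burn ≈ 1230 kg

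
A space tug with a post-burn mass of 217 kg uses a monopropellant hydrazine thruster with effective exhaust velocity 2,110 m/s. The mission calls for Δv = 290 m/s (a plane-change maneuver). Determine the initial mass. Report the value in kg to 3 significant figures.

initial mass ≈ 249 kg

Using Δv = v_e ln(m₀/m_f): m₀/m_f = exp(Δv / v_e) = exp(290 / 2110.0) = exp(0.1374) = 1.1473.
m₀ = m_f × 1.1473 = 217 × 1.1473 = 248.964 kg.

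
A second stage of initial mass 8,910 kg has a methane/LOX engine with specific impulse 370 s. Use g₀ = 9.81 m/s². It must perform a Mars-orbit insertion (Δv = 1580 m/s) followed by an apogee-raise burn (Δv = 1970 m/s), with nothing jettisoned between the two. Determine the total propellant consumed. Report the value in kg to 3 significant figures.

v_e = Isp · g₀ = 370 × 9.81 = 3629.7 m/s.
After the first burn: m = 8910 × exp(−1580/3629.7) = 8910 × 0.64707 = 5,765.39 kg.
After the second burn: m = 5,765.39 × exp(−1970/3629.7) = 5,765.39 × 0.58115 = 3,350.56 kg.
Total propellant = m₀ − m_final = 8910 − 3,350.56 = 5,559.44 kg.

total propellant consumed ≈ 5560 kg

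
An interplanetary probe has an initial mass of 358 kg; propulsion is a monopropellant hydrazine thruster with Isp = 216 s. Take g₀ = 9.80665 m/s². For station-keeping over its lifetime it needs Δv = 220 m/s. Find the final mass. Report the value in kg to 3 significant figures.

final mass ≈ 323 kg

v_e = Isp · g₀ = 216 × 9.80665 = 2118.2 m/s.
m₀/m_f = exp(Δv / v_e) = exp(220 / 2118.2) = exp(0.1039) = 1.1094.
m_f = m₀ / 1.1094 = 358 / 1.1094 = 322.697 kg.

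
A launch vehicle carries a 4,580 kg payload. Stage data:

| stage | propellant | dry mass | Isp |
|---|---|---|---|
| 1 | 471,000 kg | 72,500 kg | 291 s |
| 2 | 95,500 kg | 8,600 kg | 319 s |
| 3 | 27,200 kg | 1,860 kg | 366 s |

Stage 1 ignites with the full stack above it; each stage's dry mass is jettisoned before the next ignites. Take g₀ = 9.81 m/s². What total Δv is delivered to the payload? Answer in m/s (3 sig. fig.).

Δv ≈ 13000 m/s

Ignition mass of stage 1 = 471,000+72,500 + 95,500+8,600 + 27,200+1,860 + 4,580 = 681,240 kg.
Stage 1: m₀ = 681,240 kg, m_f = 681,240 − 471,000 = 210,240 kg; Δv = 291×9.81×ln(3.24) = 2854.7×1.1757 ≈ 3356 m/s.
Stage 2: m₀ = 137,740 kg, m_f = 137,740 − 95,500 = 42,240 kg; Δv = 319×9.81×ln(3.261) = 3129.4×1.1820 ≈ 3699 m/s.
Stage 3: m₀ = 33,640 kg, m_f = 33,640 − 27,200 = 6,440 kg; Δv = 366×9.81×ln(5.224) = 3590.5×1.6532 ≈ 5936 m/s.
Total Δv = 3356 + 3699 + 5936 = 12991 m/s.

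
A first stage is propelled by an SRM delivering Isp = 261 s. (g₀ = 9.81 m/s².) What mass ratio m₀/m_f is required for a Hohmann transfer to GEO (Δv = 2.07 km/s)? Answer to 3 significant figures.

mass ratio ≈ 2.24

v_e = Isp · g₀ = 261 × 9.81 = 2560.4 m/s.
m₀/m_f = exp(Δv / v_e) = exp(2070 / 2560.4) = exp(0.8085) = 2.2445.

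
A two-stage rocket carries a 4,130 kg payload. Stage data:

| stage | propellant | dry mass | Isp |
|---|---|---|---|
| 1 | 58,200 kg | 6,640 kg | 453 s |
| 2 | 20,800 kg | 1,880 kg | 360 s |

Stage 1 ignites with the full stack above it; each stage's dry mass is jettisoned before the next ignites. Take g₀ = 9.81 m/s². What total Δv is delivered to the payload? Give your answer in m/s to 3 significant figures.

Δv ≈ 9760 m/s

Ignition mass of stage 1 = 58,200+6,640 + 20,800+1,880 + 4,130 = 91,650 kg.
Stage 1: m₀ = 91,650 kg, m_f = 91,650 − 58,200 = 33,450 kg; Δv = 453×9.81×ln(2.74) = 4443.9×1.0079 ≈ 4479 m/s.
Stage 2: m₀ = 26,810 kg, m_f = 26,810 − 20,800 = 6,010 kg; Δv = 360×9.81×ln(4.461) = 3531.6×1.4954 ≈ 5281 m/s.
Total Δv = 4479 + 5281 = 9760 m/s.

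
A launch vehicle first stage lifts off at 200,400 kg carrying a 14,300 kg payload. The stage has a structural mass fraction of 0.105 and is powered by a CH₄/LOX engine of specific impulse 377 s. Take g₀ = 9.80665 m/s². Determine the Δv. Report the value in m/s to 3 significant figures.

Stage wet mass = m₀ − payload = 200,400 − 14,300 = 186,100 kg.
Stage dry mass = ε × stage wet mass = 0.105 × 186,100 = 19,540.5 kg.
Burnout mass m_f = stage dry + payload = 19,540.5 + 14,300 = 33,840.5 kg.
v_e = Isp · g₀ = 377 × 9.80665 = 3697.1 m/s.
Rocket equation: Δv = v_e · ln(200,400/33,840.5) = 3697.1 × ln(5.922) = 3697.1 × 1.7787 ≈ 6576 m/s.

Δv ≈ 6580 m/s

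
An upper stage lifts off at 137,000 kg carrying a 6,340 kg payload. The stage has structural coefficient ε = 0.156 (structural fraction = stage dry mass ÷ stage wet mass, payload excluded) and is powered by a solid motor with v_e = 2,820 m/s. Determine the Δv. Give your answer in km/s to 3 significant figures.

Δv ≈ 4.61 km/s

Stage wet mass = m₀ − payload = 137,000 − 6,340 = 130,660 kg.
Stage dry mass = ε × stage wet mass = 0.156 × 130,660 = 20,383 kg.
Burnout mass m_f = stage dry + payload = 20,383 + 6,340 = 26,723 kg.
By the Tsiolkovsky rocket equation, Δv = v_e · ln(137,000/26,723) = 2820.0 × ln(5.127) = 2820.0 × 1.6345 ≈ 4609 m/s.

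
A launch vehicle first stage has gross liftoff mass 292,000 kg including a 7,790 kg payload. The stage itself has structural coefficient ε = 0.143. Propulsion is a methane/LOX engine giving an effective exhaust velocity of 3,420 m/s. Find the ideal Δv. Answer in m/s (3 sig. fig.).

Stage wet mass = m₀ − payload = 292,000 − 7,790 = 284,210 kg.
Stage dry mass = ε × stage wet mass = 0.143 × 284,210 = 40,642 kg.
Burnout mass m_f = stage dry + payload = 40,642 + 7,790 = 48,432 kg.
Δv = v_e · ln(292,000/48,432) = 3420.0 × ln(6.029) = 3420.0 × 1.7966 ≈ 6144 m/s.

Δv ≈ 6140 m/s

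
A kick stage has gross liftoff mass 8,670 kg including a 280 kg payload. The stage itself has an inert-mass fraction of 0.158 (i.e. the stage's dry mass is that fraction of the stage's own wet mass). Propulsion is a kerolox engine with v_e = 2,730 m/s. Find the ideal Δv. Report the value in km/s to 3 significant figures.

Stage wet mass = m₀ − payload = 8,670 − 280 = 8,390 kg.
Stage dry mass = ε × stage wet mass = 0.158 × 8,390 = 1,325.62 kg.
Burnout mass m_f = stage dry + payload = 1,325.62 + 280 = 1,605.62 kg.
Δv = v_e · ln(8,670/1,605.62) = 2730.0 × ln(5.4) = 2730.0 × 1.6864 ≈ 4604 m/s.

Δv ≈ 4.60 km/s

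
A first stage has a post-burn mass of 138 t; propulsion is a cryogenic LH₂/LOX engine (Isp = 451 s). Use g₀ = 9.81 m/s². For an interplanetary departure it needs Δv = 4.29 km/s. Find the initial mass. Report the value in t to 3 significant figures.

initial mass ≈ 364 t

v_e = Isp · g₀ = 451 × 9.81 = 4424.3 m/s.
By the Tsiolkovsky rocket equation, m₀/m_f = exp(Δv / v_e) = exp(4290 / 4424.3) = exp(0.9696) = 2.6370.
m₀ = m_f × 2.6370 = 138 × 2.6370 = 363.906 t.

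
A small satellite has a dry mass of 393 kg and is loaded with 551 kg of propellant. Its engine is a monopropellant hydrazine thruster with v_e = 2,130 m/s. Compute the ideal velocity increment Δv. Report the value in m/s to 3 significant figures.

Δv ≈ 1870 m/s

m₀ = m_dry + m_prop = 393 + 551 = 944 kg.
Using Δv = v_e ln(m₀/m_f): Δv = v_e · ln(m₀/m_f) = 2130.0 × ln(2.402) = 2130.0 × 0.8763 ≈ 1866.6 m/s.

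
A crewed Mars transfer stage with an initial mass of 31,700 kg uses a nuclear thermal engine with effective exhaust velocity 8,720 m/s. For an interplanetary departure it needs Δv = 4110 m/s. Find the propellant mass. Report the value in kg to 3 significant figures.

propellant mass ≈ 11900 kg

m₀/m_f = exp(Δv / v_e) = exp(4110 / 8720.0) = exp(0.4713) = 1.6021.
m_f = 31,700 / 1.6021 = 19,786.5 kg, so propellant = m₀ − m_f = 31,700 − 19,786.5 = 11,913.5 kg.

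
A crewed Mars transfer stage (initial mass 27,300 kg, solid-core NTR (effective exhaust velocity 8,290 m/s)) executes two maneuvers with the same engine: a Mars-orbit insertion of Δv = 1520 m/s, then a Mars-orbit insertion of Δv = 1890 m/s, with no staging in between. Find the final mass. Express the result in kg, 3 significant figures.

final mass ≈ 18100 kg

After the first burn: m = 27300 × exp(−1520/8290.0) = 27300 × 0.83247 = 22,726.4 kg.
After the second burn: m = 22,726.4 × exp(−1890/8290.0) = 22,726.4 × 0.79614 = 18,093.4 kg.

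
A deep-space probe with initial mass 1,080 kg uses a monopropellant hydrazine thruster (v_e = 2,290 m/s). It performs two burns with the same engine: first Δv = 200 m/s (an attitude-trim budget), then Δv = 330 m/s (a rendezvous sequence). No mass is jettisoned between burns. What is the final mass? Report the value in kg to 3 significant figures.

After the first burn: m = 1080 × exp(−200/2290.0) = 1080 × 0.91637 = 989.68 kg.
After the second burn: m = 989.68 × exp(−330/2290.0) = 989.68 × 0.86580 = 856.865 kg.

final mass ≈ 857 kg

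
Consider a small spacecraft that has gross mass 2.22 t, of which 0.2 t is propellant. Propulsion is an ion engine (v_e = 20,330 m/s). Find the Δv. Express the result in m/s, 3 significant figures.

Δv ≈ 1920 m/s

m_f = m₀ − m_prop = 2.22 − 0.2 = 2.02 t.
Using Δv = v_e ln(m₀/m_f): Δv = v_e · ln(m₀/m_f) = 20330.0 × ln(1.099) = 20330.0 × 0.0944 ≈ 1919.3 m/s.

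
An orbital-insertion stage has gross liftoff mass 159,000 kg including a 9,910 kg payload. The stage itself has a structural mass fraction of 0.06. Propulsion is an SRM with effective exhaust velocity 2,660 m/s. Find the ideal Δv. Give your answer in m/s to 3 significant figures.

Stage wet mass = m₀ − payload = 159,000 − 9,910 = 149,090 kg.
Stage dry mass = ε × stage wet mass = 0.06 × 149,090 = 8,945.4 kg.
Burnout mass m_f = stage dry + payload = 8,945.4 + 9,910 = 18,855.4 kg.
Rocket equation: Δv = v_e · ln(159,000/18,855.4) = 2660.0 × ln(8.433) = 2660.0 × 2.1321 ≈ 5671 m/s.

Δv ≈ 5670 m/s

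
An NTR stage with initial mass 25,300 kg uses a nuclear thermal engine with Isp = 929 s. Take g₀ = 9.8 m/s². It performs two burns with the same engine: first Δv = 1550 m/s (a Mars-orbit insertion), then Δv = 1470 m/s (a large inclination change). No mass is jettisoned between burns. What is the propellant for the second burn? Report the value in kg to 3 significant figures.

v_e = Isp · g₀ = 929 × 9.8 = 9104.2 m/s.
After the first burn: m = 25300 × exp(−1550/9104.2) = 25300 × 0.84345 = 21,339.3 kg.
After the second burn: m = 21,339.3 × exp(−1470/9104.2) = 21,339.3 × 0.85090 = 18,157.6 kg.
Second-burn propellant = 21,339.3 − 18,157.6 = 3,181.7 kg.

propellant for the second burn ≈ 3180 kg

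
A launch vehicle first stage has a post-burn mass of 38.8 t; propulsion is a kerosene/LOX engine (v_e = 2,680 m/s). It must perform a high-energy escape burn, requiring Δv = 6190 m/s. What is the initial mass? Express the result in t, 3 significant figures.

initial mass ≈ 391 t

Rocket equation: m₀/m_f = exp(Δv / v_e) = exp(6190 / 2680.0) = exp(2.3097) = 10.0714.
m₀ = m_f × 10.0714 = 38.8 × 10.0714 = 390.77 t.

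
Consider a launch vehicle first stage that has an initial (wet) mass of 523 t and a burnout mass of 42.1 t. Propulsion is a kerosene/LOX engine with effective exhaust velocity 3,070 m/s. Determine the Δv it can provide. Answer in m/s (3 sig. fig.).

Using Δv = v_e ln(m₀/m_f): Δv = v_e · ln(m₀/m_f) = 3070.0 × ln(12.42) = 3070.0 × 2.5195 ≈ 7735.0 m/s.

Δv ≈ 7730 m/s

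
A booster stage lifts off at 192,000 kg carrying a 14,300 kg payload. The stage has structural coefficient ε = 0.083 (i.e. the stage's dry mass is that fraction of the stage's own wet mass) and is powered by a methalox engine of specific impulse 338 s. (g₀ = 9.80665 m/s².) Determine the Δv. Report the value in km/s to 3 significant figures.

Stage wet mass = m₀ − payload = 192,000 − 14,300 = 177,700 kg.
Stage dry mass = ε × stage wet mass = 0.083 × 177,700 = 14,749.1 kg.
Burnout mass m_f = stage dry + payload = 14,749.1 + 14,300 = 29,049.1 kg.
v_e = Isp · g₀ = 338 × 9.80665 = 3314.6 m/s.
From the ideal rocket equation, Δv = v_e · ln(192,000/29,049.1) = 3314.6 × ln(6.609) = 3314.6 × 1.8885 ≈ 6260 m/s.

Δv ≈ 6.26 km/s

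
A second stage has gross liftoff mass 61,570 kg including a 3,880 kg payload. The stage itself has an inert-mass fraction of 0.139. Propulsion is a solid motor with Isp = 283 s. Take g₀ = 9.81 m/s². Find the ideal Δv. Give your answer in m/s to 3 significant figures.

Stage wet mass = m₀ − payload = 61,570 − 3,880 = 57,690 kg.
Stage dry mass = ε × stage wet mass = 0.139 × 57,690 = 8,018.91 kg.
Burnout mass m_f = stage dry + payload = 8,018.91 + 3,880 = 11,898.91 kg.
v_e = Isp · g₀ = 283 × 9.81 = 2776.2 m/s.
Δv = v_e · ln(61,570/11,898.91) = 2776.2 × ln(5.174) = 2776.2 × 1.6437 ≈ 4563 m/s.

Δv ≈ 4560 m/s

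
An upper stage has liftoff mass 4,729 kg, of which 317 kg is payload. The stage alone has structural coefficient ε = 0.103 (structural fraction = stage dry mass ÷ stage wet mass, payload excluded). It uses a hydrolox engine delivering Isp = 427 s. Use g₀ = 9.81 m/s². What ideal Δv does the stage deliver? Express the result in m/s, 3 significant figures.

Δv ≈ 7600 m/s

Stage wet mass = m₀ − payload = 4,729 − 317 = 4,412 kg.
Stage dry mass = ε × stage wet mass = 0.103 × 4,412 = 454.436 kg.
Burnout mass m_f = stage dry + payload = 454.436 + 317 = 771.436 kg.
v_e = Isp · g₀ = 427 × 9.81 = 4188.9 m/s.
Using Δv = v_e ln(m₀/m_f): Δv = v_e · ln(4,729/771.436) = 4188.9 × ln(6.13) = 4188.9 × 1.8132 ≈ 7595 m/s.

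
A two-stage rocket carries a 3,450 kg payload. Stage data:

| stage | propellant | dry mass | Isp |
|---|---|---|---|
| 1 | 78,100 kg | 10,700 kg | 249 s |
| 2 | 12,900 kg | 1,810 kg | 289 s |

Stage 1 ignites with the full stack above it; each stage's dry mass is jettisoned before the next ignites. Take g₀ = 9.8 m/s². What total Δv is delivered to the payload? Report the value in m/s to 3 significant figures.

Δv ≈ 6710 m/s

Ignition mass of stage 1 = 78,100+10,700 + 12,900+1,810 + 3,450 = 106,960 kg.
Stage 1: m₀ = 106,960 kg, m_f = 106,960 − 78,100 = 28,860 kg; Δv = 249×9.8×ln(3.706) = 2440.2×1.3100 ≈ 3197 m/s.
Stage 2: m₀ = 18,160 kg, m_f = 18,160 − 12,900 = 5,260 kg; Δv = 289×9.8×ln(3.452) = 2832.2×1.2391 ≈ 3509 m/s.
Total Δv = 3197 + 3509 = 6706 m/s.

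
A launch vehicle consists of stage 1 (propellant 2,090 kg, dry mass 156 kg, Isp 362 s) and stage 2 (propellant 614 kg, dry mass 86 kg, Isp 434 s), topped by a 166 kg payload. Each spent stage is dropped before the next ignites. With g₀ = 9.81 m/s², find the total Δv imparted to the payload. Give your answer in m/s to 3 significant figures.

Ignition mass of stage 1 = 2,090+156 + 614+86 + 166 = 3,112 kg.
Stage 1: m₀ = 3,112 kg, m_f = 3,112 − 2,090 = 1,022 kg; Δv = 362×9.81×ln(3.045) = 3551.2×1.1135 ≈ 3954 m/s.
Stage 2: m₀ = 866 kg, m_f = 866 − 614 = 252 kg; Δv = 434×9.81×ln(3.437) = 4257.5×1.2345 ≈ 5256 m/s.
Total Δv = 3954 + 5256 = 9210 m/s.

Δv ≈ 9210 m/s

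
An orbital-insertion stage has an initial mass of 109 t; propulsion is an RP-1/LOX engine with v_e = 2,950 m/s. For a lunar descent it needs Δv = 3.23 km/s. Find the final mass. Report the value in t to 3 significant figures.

final mass ≈ 36.5 t

Using Δv = v_e ln(m₀/m_f): m₀/m_f = exp(Δv / v_e) = exp(3230 / 2950.0) = exp(1.0949) = 2.9889.
m_f = m₀ / 2.9889 = 109 / 2.9889 = 36.4683 t.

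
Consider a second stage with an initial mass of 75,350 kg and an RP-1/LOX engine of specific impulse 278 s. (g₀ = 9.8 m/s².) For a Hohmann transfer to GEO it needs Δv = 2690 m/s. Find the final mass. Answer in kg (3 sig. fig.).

v_e = Isp · g₀ = 278 × 9.8 = 2724.4 m/s.
m₀/m_f = exp(Δv / v_e) = exp(2690 / 2724.4) = exp(0.9874) = 2.6842.
m_f = m₀ / 2.6842 = 75,350 / 2.6842 = 28,071.7 kg.

final mass ≈ 28100 kg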